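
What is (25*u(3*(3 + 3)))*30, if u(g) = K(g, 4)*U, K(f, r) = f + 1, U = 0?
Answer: 0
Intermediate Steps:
K(f, r) = 1 + f
u(g) = 0 (u(g) = (1 + g)*0 = 0)
(25*u(3*(3 + 3)))*30 = (25*0)*30 = 0*30 = 0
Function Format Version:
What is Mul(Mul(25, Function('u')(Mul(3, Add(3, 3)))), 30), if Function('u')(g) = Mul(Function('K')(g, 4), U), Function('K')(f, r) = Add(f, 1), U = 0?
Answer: 0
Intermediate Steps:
Function('K')(f, r) = Add(1, f)
Function('u')(g) = 0 (Function('u')(g) = Mul(Add(1, g), 0) = 0)
Mul(Mul(25, Function('u')(Mul(3, Add(3, 3)))), 30) = Mul(Mul(25, 0), 30) = Mul(0, 30) = 0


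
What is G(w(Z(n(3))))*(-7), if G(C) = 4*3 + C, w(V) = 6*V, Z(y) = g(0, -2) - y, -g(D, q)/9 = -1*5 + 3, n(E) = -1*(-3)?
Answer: -714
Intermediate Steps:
n(E) = 3
g(D, q) = 18 (g(D, q) = -9*(-1*5 + 3) = -9*(-5 + 3) = -9*(-2) = 18)
Z(y) = 18 - y
G(C) = 12 + C
G(w(Z(n(3))))*(-7) = (12 + 6*(18 - 1*3))*(-7) = (12 + 6*(18 - 3))*(-7) = (12 + 6*15)*(-7) = (12 + 90)*(-7) = 102*(-7) = -714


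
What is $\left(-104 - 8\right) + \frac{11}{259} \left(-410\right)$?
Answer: $- \frac{33518}{259} \approx -129.41$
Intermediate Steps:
$\left(-104 - 8\right) + \frac{11}{259} \left(-410\right) = -112 + 11 \cdot \frac{1}{259} \left(-410\right) = -112 + \frac{11}{259} \left(-410\right) = -112 - \frac{4510}{259} = - \frac{33518}{259}$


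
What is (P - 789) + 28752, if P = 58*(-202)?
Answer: 16247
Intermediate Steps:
P = -11716
(P - 789) + 28752 = (-11716 - 789) + 28752 = -12505 + 28752 = 16247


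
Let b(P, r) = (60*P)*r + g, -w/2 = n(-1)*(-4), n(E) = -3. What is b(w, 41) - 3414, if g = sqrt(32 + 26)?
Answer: -62454 + sqrt(58) ≈ -62446.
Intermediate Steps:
g = sqrt(58) ≈ 7.6158
w = -24 (w = -(-6)*(-4) = -2*12 = -24)
b(P, r) = sqrt(58) + 60*P*r (b(P, r) = (60*P)*r + sqrt(58) = 60*P*r + sqrt(58) = sqrt(58) + 60*P*r)
b(w, 41) - 3414 = (sqrt(58) + 60*(-24)*41) - 3414 = (sqrt(58) - 59040) - 3414 = (-59040 + sqrt(58)) - 3414 = -62454 + sqrt(58)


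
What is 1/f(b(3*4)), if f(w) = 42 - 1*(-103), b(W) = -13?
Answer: 1/145 ≈ 0.0068966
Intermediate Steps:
f(w) = 145 (f(w) = 42 + 103 = 145)
1/f(b(3*4)) = 1/145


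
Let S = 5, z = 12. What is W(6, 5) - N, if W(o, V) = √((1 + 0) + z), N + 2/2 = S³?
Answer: -124 + √13 ≈ -120.39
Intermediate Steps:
N = 124 (N = -1 + 5³ = -1 + 125 = 124)
W(o, V) = √13 (W(o, V) = √((1 + 0) + 12) = √(1 + 12) = √13)
W(6, 5) - N = √13 - 1*124 = √13 - 124 = -124 + √13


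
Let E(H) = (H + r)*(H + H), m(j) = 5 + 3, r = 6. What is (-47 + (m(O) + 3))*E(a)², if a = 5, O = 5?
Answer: -435600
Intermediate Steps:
m(j) = 8
E(H) = 2*H*(6 + H) (E(H) = (H + 6)*(H + H) = (6 + H)*(2*H) = 2*H*(6 + H))
(-47 + (m(O) + 3))*E(a)² = (-47 + (8 + 3))*(2*5*(6 + 5))² = (-47 + 11)*(2*5*11)² = -36*110² = -36*12100 = -435600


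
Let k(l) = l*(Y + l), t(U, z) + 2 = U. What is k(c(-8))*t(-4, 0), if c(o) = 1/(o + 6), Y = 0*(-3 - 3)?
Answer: -3/2 ≈ -1.5000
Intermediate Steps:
Y = 0 (Y = 0*(-6) = 0)
c(o) = 1/(6 + o)
t(U, z) = -2 + U
k(l) = l² (k(l) = l*(0 + l) = l*l = l²)
k(c(-8))*t(-4, 0) = (1/(6 - 8))²*(-2 - 4) = (1/(-2))²*(-6) = (-½)²*(-6) = (¼)*(-6) = -3/2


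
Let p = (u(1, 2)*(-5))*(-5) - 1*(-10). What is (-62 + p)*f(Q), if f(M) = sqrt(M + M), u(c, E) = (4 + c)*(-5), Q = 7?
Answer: -677*sqrt(14) ≈ -2533.1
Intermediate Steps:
u(c, E) = -20 - 5*c
f(M) = sqrt(2)*sqrt(M) (f(M) = sqrt(2*M) = sqrt(2)*sqrt(M))
p = -615 (p = ((-20 - 5*1)*(-5))*(-5) - 1*(-10) = ((-20 - 5)*(-5))*(-5) + 10 = -25*(-5)*(-5) + 10 = 125*(-5) + 10 = -625 + 10 = -615)
(-62 + p)*f(Q) = (-62 - 615)*(sqrt(2)*sqrt(7)) = -677*sqrt(14)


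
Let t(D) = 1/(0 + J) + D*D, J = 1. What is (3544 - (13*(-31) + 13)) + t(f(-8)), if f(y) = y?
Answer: 3999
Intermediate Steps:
t(D) = 1 + D**2 (t(D) = 1/(0 + 1) + D*D = 1/1 + D**2 = 1 + D**2)
(3544 - (13*(-31) + 13)) + t(f(-8)) = (3544 - (13*(-31) + 13)) + (1 + (-8)**2) = (3544 - (-403 + 13)) + (1 + 64) = (3544 - 1*(-390)) + 65 = (3544 + 390) + 65 = 3934 + 65 = 3999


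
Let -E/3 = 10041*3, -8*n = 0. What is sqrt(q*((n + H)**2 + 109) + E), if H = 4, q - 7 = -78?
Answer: 2*I*sqrt(24811) ≈ 315.03*I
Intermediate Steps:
q = -71 (q = 7 - 78 = -71)
n = 0 (n = -1/8*0 = 0)
E = -90369 (E = -30123*3 = -3*30123 = -90369)
sqrt(q*((n + H)**2 + 109) + E) = sqrt(-71*((0 + 4)**2 + 109) - 90369) = sqrt(-71*(4**2 + 109) - 90369) = sqrt(-71*(16 + 109) - 90369) = sqrt(-71*125 - 90369) = sqrt(-8875 - 90369) = sqrt(-99244) = 2*I*sqrt(24811)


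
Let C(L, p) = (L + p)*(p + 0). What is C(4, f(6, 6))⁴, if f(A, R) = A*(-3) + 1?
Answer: 2385443281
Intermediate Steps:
f(A, R) = 1 - 3*A (f(A, R) = -3*A + 1 = 1 - 3*A)
C(L, p) = p*(L + p) (C(L, p) = (L + p)*p = p*(L + p))
C(4, f(6, 6))⁴ = ((1 - 3*6)*(4 + (1 - 3*6)))⁴ = ((1 - 18)*(4 + (1 - 18)))⁴ = (-17*(4 - 17))⁴ = (-17*(-13))⁴ = 221⁴ = 2385443281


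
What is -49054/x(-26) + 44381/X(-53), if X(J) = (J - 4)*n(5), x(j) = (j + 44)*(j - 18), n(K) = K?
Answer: -3528227/37620 ≈ -93.786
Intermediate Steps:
x(j) = (-18 + j)*(44 + j) (x(j) = (44 + j)*(-18 + j) = (-18 + j)*(44 + j))
X(J) = -20 + 5*J (X(J) = (J - 4)*5 = (-4 + J)*5 = -20 + 5*J)
-49054/x(-26) + 44381/X(-53) = -49054/(-792 + (-26)**2 + 26*(-26)) + 44381/(-20 + 5*(-53)) = -49054/(-792 + 676 - 676) + 44381/(-20 - 265) = -49054/(-792) + 44381/(-285) = -49054*(-1/792) + 44381*(-1/285) = 24527/396 - 44381/285 = -3528227/37620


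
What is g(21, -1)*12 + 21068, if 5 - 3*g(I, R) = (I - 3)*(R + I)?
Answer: 19648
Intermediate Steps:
g(I, R) = 5/3 - (-3 + I)*(I + R)/3 (g(I, R) = 5/3 - (I - 3)*(R + I)/3 = 5/3 - (-3 + I)*(I + R)/3)
g(21, -1)*12 + 21068 = (5/3 + 21 - 1 - ⅓*21² - ⅓*21*(-1))*12 + 21068 = (5/3 + 21 - 1 - ⅓*441 + 7)*12 + 21068 = (5/3 + 21 - 1 - 147 + 7)*12 + 21068 = -355/3*12 + 21068 = -1420 + 21068 = 19648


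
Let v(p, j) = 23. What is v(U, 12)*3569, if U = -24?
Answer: 82087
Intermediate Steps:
v(U, 12)*3569 = 23*3569 = 82087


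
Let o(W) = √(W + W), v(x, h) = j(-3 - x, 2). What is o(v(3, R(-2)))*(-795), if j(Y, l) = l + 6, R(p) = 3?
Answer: -3180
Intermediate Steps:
j(Y, l) = 6 + l
v(x, h) = 8 (v(x, h) = 6 + 2 = 8)
o(W) = √2*√W (o(W) = √(2*W) = √2*√W)
o(v(3, R(-2)))*(-795) = (√2*√8)*(-795) = (√2*(2*√2))*(-795) = 4*(-795) = -3180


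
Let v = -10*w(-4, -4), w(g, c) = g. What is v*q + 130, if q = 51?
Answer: 2170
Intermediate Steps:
v = 40 (v = -10*(-4) = 40)
v*q + 130 = 40*51 + 130 = 2040 + 130 = 2170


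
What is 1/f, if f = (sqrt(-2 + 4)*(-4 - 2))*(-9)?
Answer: sqrt(2)/108 ≈ 0.013095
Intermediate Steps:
f = 54*sqrt(2) (f = (sqrt(2)*(-6))*(-9) = -6*sqrt(2)*(-9) = 54*sqrt(2) ≈ 76.368)
1/f = 1/(54*sqrt(2)) = sqrt(2)/108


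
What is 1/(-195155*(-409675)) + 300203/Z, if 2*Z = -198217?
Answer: -48002534525399533/15847473852793625 ≈ -3.0290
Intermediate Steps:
Z = -198217/2 (Z = (½)*(-198217) = -198217/2 ≈ -99109.)
1/(-195155*(-409675)) + 300203/Z = 1/(-195155*(-409675)) + 300203/(-198217/2) = -1/195155*(-1/409675) + 300203*(-2/198217) = 1/79950124625 - 600406/198217 = -48002534525399533/15847473852793625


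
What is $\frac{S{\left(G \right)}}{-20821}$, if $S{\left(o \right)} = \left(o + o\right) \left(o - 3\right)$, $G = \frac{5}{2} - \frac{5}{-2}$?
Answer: $- \frac{20}{20821} \approx -0.00096057$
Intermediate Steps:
$G = 5$ ($G = 5 \cdot \frac{1}{2} - - \frac{5}{2} = \frac{5}{2} + \frac{5}{2} = 5$)
$S{\left(o \right)} = 2 o \left(-3 + o\right)$
$\frac{S{\left(G \right)}}{-20821} = \frac{2 \cdot 5 \left(-3 + 5\right)}{-20821} = - \frac{2 \cdot 5 \cdot 2}{20821} = \left(- \frac{1}{20821}\right) 20 = - \frac{20}{20821}$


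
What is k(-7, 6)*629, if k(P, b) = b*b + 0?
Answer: 22644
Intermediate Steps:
k(P, b) = b**2 (k(P, b) = b**2 + 0 = b**2)
k(-7, 6)*629 = 6**2*629 = 36*629 = 22644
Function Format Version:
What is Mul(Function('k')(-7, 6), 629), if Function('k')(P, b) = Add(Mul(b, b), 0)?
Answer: 22644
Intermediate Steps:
Function('k')(P, b) = Pow(b, 2) (Function('k')(P, b) = Add(Pow(b, 2), 0) = Pow(b, 2))
Mul(Function('k')(-7, 6), 629) = Mul(Pow(6, 2), 629) = Mul(36, 629) = 22644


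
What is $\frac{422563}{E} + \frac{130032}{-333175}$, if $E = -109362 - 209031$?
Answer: $- \frac{182188706101}{106080587775} \approx -1.7175$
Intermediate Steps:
$E = -318393$ ($E = -109362 - 209031 = -318393$)
$\frac{422563}{E} + \frac{130032}{-333175} = \frac{422563}{-318393} + \frac{130032}{-333175} = 422563 \left(- \frac{1}{318393}\right) + 130032 \left(- \frac{1}{333175}\right) = - \frac{422563}{318393} - \frac{130032}{333175} = - \frac{182188706101}{106080587775}$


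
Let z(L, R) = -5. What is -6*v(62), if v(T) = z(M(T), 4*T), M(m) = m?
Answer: 30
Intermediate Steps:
v(T) = -5
-6*v(62) = -6*(-5) = 30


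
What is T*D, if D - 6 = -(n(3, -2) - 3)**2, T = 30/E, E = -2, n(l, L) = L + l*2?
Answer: -75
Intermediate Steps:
n(l, L) = L + 2*l
T = -15 (T = 30/(-2) = 30*(-1/2) = -15)
D = 5 (D = 6 - ((-2 + 2*3) - 3)**2 = 6 - ((-2 + 6) - 3)**2 = 6 - (4 - 3)**2 = 6 - 1*1**2 = 6 - 1*1 = 6 - 1 = 5)
T*D = -15*5 = -75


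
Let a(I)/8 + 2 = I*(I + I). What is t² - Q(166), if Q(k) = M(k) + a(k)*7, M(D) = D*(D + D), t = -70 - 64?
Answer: -3123316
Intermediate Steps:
t = -134
a(I) = -16 + 16*I² (a(I) = -16 + 8*(I*(I + I)) = -16 + 8*(I*(2*I)) = -16 + 8*(2*I²) = -16 + 16*I²)
M(D) = 2*D² (M(D) = D*(2*D) = 2*D²)
Q(k) = -112 + 114*k² (Q(k) = 2*k² + (-16 + 16*k²)*7 = 2*k² + (-112 + 112*k²) = -112 + 114*k²)
t² - Q(166) = (-134)² - (-112 + 114*166²) = 17956 - (-112 + 114*27556) = 17956 - (-112 + 3141384) = 17956 - 1*3141272 = 17956 - 3141272 = -3123316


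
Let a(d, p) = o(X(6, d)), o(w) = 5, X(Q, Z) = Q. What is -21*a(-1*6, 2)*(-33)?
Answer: 3465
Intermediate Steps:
a(d, p) = 5
-21*a(-1*6, 2)*(-33) = -21*5*(-33) = -105*(-33) = 3465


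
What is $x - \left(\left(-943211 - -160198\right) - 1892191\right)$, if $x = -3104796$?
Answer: $-429592$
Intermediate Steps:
$x - \left(\left(-943211 - -160198\right) - 1892191\right) = -3104796 - \left(\left(-943211 - -160198\right) - 1892191\right) = -3104796 - \left(\left(-943211 + 160198\right) - 1892191\right) = -3104796 - \left(-783013 - 1892191\right) = -3104796 - -2675204 = -3104796 + 2675204 = -429592$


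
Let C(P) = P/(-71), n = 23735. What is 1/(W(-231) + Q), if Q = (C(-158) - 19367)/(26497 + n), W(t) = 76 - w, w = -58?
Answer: 3566472/476532349 ≈ 0.0074842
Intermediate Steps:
W(t) = 134 (W(t) = 76 - 1*(-58) = 76 + 58 = 134)
C(P) = -P/71 (C(P) = P*(-1/71) = -P/71)
Q = -1374899/3566472 (Q = (-1/71*(-158) - 19367)/(26497 + 23735) = (158/71 - 19367)/50232 = -1374899/71*1/50232 = -1374899/3566472 ≈ -0.38551)
1/(W(-231) + Q) = 1/(134 - 1374899/3566472) = 1/(476532349/3566472) = 3566472/476532349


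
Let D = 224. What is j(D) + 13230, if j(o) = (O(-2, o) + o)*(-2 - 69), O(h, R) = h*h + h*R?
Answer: 28850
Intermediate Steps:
O(h, R) = h² + R*h
j(o) = -284 + 71*o (j(o) = (-2*(o - 2) + o)*(-2 - 69) = (-2*(-2 + o) + o)*(-71) = ((4 - 2*o) + o)*(-71) = (4 - o)*(-71) = -284 + 71*o)
j(D) + 13230 = (-284 + 71*224) + 13230 = (-284 + 15904) + 13230 = 15620 + 13230 = 28850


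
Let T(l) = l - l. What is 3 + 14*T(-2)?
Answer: 3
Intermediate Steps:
T(l) = 0
3 + 14*T(-2) = 3 + 14*0 = 3 + 0 = 3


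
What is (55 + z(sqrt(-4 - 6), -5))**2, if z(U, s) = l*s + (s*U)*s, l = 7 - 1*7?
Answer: -3225 + 2750*I*sqrt(10) ≈ -3225.0 + 8696.3*I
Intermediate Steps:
l = 0 (l = 7 - 7 = 0)
z(U, s) = U*s**2 (z(U, s) = 0*s + (s*U)*s = 0 + (U*s)*s = 0 + U*s**2 = U*s**2)
(55 + z(sqrt(-4 - 6), -5))**2 = (55 + sqrt(-4 - 6)*(-5)**2)**2 = (55 + sqrt(-10)*25)**2 = (55 + (I*sqrt(10))*25)**2 = (55 + 25*I*sqrt(10))**2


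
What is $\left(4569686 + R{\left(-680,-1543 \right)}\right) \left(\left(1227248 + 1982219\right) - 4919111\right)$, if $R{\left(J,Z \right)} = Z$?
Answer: $-7809898271092$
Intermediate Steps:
$\left(4569686 + R{\left(-680,-1543 \right)}\right) \left(\left(1227248 + 1982219\right) - 4919111\right) = \left(4569686 - 1543\right) \left(\left(1227248 + 1982219\right) - 4919111\right) = 4568143 \left(3209467 - 4919111\right) = 4568143 \left(-1709644\right) = -7809898271092$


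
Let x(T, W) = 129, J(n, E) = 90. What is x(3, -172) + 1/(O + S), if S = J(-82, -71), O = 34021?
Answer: 4400320/34111 ≈ 129.00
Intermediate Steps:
S = 90
x(3, -172) + 1/(O + S) = 129 + 1/(34021 + 90) = 129 + 1/34111 = 4400320/34111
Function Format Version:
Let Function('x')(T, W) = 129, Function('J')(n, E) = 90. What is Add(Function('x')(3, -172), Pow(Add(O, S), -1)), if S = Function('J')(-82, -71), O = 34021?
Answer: Rational(4400320, 34111) ≈ 129.00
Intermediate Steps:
S = 90
Add(Function('x')(3, -172), Pow(Add(O, S), -1)) = Add(129, Pow(Add(34021, 90), -1)) = Add(129, Pow(34111, -1)) = Add(129, Rational(1, 34111)) = Rational(4400320, 34111)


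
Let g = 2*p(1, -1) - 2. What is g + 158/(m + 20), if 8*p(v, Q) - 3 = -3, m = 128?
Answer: -69/74 ≈ -0.93243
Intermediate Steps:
p(v, Q) = 0 (p(v, Q) = 3/8 + (⅛)*(-3) = 3/8 - 3/8 = 0)
g = -2 (g = 2*0 - 2 = 0 - 2 = -2)
g + 158/(m + 20) = -2 + 158/(128 + 20) = -2 + 158/148 = -2 + (1/148)*158 = -2 + 79/74 = -69/74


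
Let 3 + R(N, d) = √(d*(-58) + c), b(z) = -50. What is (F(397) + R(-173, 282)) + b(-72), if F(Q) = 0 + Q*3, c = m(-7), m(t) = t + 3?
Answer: 1138 + 2*I*√4090 ≈ 1138.0 + 127.91*I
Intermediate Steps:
m(t) = 3 + t
c = -4 (c = 3 - 7 = -4)
F(Q) = 3*Q (F(Q) = 0 + 3*Q = 3*Q)
R(N, d) = -3 + √(-4 - 58*d) (R(N, d) = -3 + √(d*(-58) - 4) = -3 + √(-58*d - 4) = -3 + √(-4 - 58*d))
(F(397) + R(-173, 282)) + b(-72) = (3*397 + (-3 + √(-4 - 58*282))) - 50 = (1191 + (-3 + √(-4 - 16356))) - 50 = (1191 + (-3 + √(-16360))) - 50 = (1191 + (-3 + 2*I*√4090)) - 50 = (1188 + 2*I*√4090) - 50 = 1138 + 2*I*√4090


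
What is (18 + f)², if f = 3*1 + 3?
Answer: 576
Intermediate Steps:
f = 6 (f = 3 + 3 = 6)
(18 + f)² = (18 + 6)² = 24² = 576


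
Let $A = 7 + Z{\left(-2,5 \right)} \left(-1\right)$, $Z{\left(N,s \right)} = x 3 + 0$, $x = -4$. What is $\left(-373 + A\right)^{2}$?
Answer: $125316$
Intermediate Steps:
$Z{\left(N,s \right)} = -12$ ($Z{\left(N,s \right)} = \left(-4\right) 3 + 0 = -12 + 0 = -12$)
$A = 19$ ($A = 7 - -12 = 7 + 12 = 19$)
$\left(-373 + A\right)^{2} = \left(-373 + 19\right)^{2} = \left(-354\right)^{2} = 125316$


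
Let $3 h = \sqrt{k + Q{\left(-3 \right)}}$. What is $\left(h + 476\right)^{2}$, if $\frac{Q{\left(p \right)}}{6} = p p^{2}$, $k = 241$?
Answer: $\frac{\left(1428 + \sqrt{79}\right)^{2}}{9} \approx 2.2941 \cdot 10^{5}$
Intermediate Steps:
$Q{\left(p \right)} = 6 p^{3}$ ($Q{\left(p \right)} = 6 p p^{2} = 6 p^{3}$)
$h = \frac{\sqrt{79}}{3}$ ($h = \frac{\sqrt{241 + 6 \left(-3\right)^{3}}}{3} = \frac{\sqrt{241 + 6 \left(-27\right)}}{3} = \frac{\sqrt{241 - 162}}{3} = \frac{\sqrt{79}}{3} \approx 2.9627$)
$\left(h + 476\right)^{2} = \left(\frac{\sqrt{79}}{3} + 476\right)^{2} = \left(476 + \frac{\sqrt{79}}{3}\right)^{2}$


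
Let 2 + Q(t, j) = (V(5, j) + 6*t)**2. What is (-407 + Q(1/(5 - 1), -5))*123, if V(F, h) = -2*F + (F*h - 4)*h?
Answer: 8965839/4 ≈ 2.2415e+6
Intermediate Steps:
V(F, h) = -2*F + h*(-4 + F*h) (V(F, h) = -2*F + (-4 + F*h)*h = -2*F + h*(-4 + F*h))
Q(t, j) = -2 + (-10 - 4*j + 5*j**2 + 6*t)**2 (Q(t, j) = -2 + ((-4*j - 2*5 + 5*j**2) + 6*t)**2 = -2 + ((-4*j - 10 + 5*j**2) + 6*t)**2 = -2 + ((-10 - 4*j + 5*j**2) + 6*t)**2 = -2 + (-10 - 4*j + 5*j**2 + 6*t)**2)
(-407 + Q(1/(5 - 1), -5))*123 = (-407 + (-2 + (-10 - 4*(-5) + 5*(-5)**2 + 6/(5 - 1))**2))*123 = (-407 + (-2 + (-10 + 20 + 5*25 + 6/4)**2))*123 = (-407 + (-2 + (-10 + 20 + 125 + 6*(1/4))**2))*123 = (-407 + (-2 + (-10 + 20 + 125 + 3/2)**2))*123 = (-407 + (-2 + (273/2)**2))*123 = (-407 + (-2 + 74529/4))*123 = (-407 + 74521/4)*123 = (72893/4)*123 = 8965839/4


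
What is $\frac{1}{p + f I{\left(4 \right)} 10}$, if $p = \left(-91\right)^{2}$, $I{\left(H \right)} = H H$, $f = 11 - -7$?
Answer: $\frac{1}{11161} \approx 8.9598 \cdot 10^{-5}$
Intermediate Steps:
$f = 18$ ($f = 11 + 7 = 18$)
$I{\left(H \right)} = H^{2}$
$p = 8281$
$\frac{1}{p + f I{\left(4 \right)} 10} = \frac{1}{8281 + 18 \cdot 4^{2} \cdot 10} = \frac{1}{8281 + 18 \cdot 16 \cdot 10} = \frac{1}{8281 + 288 \cdot 10} = \frac{1}{8281 + 2880} = \frac{1}{11161}$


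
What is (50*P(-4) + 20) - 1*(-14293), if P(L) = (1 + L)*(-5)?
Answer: 15063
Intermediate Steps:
P(L) = -5 - 5*L
(50*P(-4) + 20) - 1*(-14293) = (50*(-5 - 5*(-4)) + 20) - 1*(-14293) = (50*(-5 + 20) + 20) + 14293 = (50*15 + 20) + 14293 = (750 + 20) + 14293 = 770 + 14293 = 15063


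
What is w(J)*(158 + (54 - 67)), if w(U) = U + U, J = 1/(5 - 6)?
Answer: -290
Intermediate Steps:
J = -1 (J = 1/(-1) = -1)
w(U) = 2*U
w(J)*(158 + (54 - 67)) = (2*(-1))*(158 + (54 - 67)) = -2*(158 - 13) = -2*145 = -290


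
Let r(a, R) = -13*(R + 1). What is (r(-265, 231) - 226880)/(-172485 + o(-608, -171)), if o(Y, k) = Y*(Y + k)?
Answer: -229896/301147 ≈ -0.76340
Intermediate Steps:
r(a, R) = -13 - 13*R (r(a, R) = -13*(1 + R) = -13 - 13*R)
(r(-265, 231) - 226880)/(-172485 + o(-608, -171)) = ((-13 - 13*231) - 226880)/(-172485 - 608*(-608 - 171)) = ((-13 - 3003) - 226880)/(-172485 - 608*(-779)) = (-3016 - 226880)/(-172485 + 473632) = -229896/301147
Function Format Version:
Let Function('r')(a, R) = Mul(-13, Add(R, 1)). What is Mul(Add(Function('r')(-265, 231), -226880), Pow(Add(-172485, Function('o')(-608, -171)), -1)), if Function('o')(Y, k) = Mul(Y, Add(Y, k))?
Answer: Rational(-229896, 301147) ≈ -0.76340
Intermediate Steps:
Function('r')(a, R) = Add(-13, Mul(-13, R)) (Function('r')(a, R) = Mul(-13, Add(1, R)) = Add(-13, Mul(-13, R)))
Mul(Add(Function('r')(-265, 231), -226880), Pow(Add(-172485, Function('o')(-608, -171)), -1)) = Mul(Add(Add(-13, Mul(-13, 231)), -226880), Pow(Add(-172485, Mul(-608, Add(-608, -171))), -1)) = Mul(Add(Add(-13, -3003), -226880), Pow(Add(-172485, Mul(-608, -779)), -1)) = Mul(Add(-3016, -226880), Pow(Add(-172485, 473632), -1)) = Mul(-229896, Pow(301147, -1)) = Mul(-229896, Rational(1, 301147)) = Rational(-229896, 301147)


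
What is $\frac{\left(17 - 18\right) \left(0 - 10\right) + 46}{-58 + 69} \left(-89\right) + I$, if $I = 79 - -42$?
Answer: $- \frac{3653}{11} \approx -332.09$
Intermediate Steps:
$I = 121$ ($I = 79 + 42 = 121$)
$\frac{\left(17 - 18\right) \left(0 - 10\right) + 46}{-58 + 69} \left(-89\right) + I = \frac{\left(17 - 18\right) \left(0 - 10\right) + 46}{-58 + 69} \left(-89\right) + 121 = \frac{\left(-1\right) \left(-10\right) + 46}{11} \left(-89\right) + 121 = \left(10 + 46\right) \frac{1}{11} \left(-89\right) + 121 = 56 \cdot \frac{1}{11} \left(-89\right) + 121 = \frac{56}{11} \left(-89\right) + 121 = - \frac{4984}{11} + 121 = - \frac{3653}{11}$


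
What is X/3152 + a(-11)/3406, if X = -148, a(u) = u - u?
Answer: -37/788 ≈ -0.046954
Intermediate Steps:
a(u) = 0
X/3152 + a(-11)/3406 = -148/3152 + 0/3406 = -148*1/3152 + 0*(1/3406) = -37/788 + 0 = -37/788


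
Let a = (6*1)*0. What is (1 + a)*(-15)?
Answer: -15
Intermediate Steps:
a = 0 (a = 6*0 = 0)
(1 + a)*(-15) = (1 + 0)*(-15) = 1*(-15) = -15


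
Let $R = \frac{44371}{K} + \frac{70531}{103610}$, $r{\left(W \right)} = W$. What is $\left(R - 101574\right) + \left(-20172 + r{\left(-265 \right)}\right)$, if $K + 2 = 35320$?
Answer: $- \frac{111616879386153}{914824495} \approx -1.2201 \cdot 10^{5}$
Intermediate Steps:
$K = 35318$ ($K = -2 + 35320 = 35318$)
$R = \frac{1772073292}{914824495}$ ($R = \frac{44371}{35318} + \frac{70531}{103610} = \frac{1772073292}{914824495} \approx 1.9371$)
$\left(R - 101574\right) + \left(-20172 + r{\left(-265 \right)}\right) = \left(\frac{1772073292}{914824495} - 101574\right) - 20437 = - \frac{92920611181838}{914824495} - 20437 = - \frac{111616879386153}{914824495}$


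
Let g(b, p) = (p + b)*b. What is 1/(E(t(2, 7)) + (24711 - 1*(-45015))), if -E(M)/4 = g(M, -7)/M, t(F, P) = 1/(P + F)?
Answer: 9/627782 ≈ 1.4336e-5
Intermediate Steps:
t(F, P) = 1/(F + P)
g(b, p) = b*(b + p) (g(b, p) = (b + p)*b = b*(b + p))
E(M) = 28 - 4*M (E(M) = -4*M*(M - 7)/M = -4*M*(-7 + M)/M = -4*(-7 + M) = 28 - 4*M)
1/(E(t(2, 7)) + (24711 - 1*(-45015))) = 1/((28 - 4/(2 + 7)) + (24711 - 1*(-45015))) = 1/((28 - 4/9) + (24711 + 45015)) = 1/((28 - 4*1/9) + 69726) = 1/((28 - 4/9) + 69726) = 1/(248/9 + 69726) = 1/(627782/9) = 9/627782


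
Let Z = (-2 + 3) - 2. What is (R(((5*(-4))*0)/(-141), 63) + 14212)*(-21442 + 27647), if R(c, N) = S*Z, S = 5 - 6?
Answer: 88191665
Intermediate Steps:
Z = -1 (Z = 1 - 2 = -1)
S = -1
R(c, N) = 1 (R(c, N) = -1*(-1) = 1)
(R(((5*(-4))*0)/(-141), 63) + 14212)*(-21442 + 27647) = (1 + 14212)*(-21442 + 27647) = 14213*6205 = 88191665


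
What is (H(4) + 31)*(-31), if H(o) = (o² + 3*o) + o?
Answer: -1953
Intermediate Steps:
H(o) = o² + 4*o
(H(4) + 31)*(-31) = (4*(4 + 4) + 31)*(-31) = (4*8 + 31)*(-31) = (32 + 31)*(-31) = 63*(-31) = -1953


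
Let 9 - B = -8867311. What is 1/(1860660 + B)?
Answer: 1/10727980 ≈ 9.3214e-8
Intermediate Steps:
B = 8867320 (B = 9 - 1*(-8867311) = 9 + 8867311 = 8867320)
1/(1860660 + B) = 1/(1860660 + 8867320) = 1/10727980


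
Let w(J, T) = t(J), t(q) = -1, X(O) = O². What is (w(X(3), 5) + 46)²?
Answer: 2025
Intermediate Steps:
w(J, T) = -1
(w(X(3), 5) + 46)² = (-1 + 46)² = 45² = 2025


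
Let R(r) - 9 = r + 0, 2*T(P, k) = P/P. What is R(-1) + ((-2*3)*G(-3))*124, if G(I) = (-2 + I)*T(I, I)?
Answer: 1868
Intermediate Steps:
T(P, k) = ½ (T(P, k) = (P/P)/2 = (½)*1 = ½)
G(I) = -1 + I/2 (G(I) = (-2 + I)*(½) = -1 + I/2)
R(r) = 9 + r (R(r) = 9 + (r + 0) = 9 + r)
R(-1) + ((-2*3)*G(-3))*124 = (9 - 1) + ((-2*3)*(-1 + (½)*(-3)))*124 = 8 - 6*(-1 - 3/2)*124 = 8 - 6*(-5/2)*124 = 8 + 15*124 = 8 + 1860 = 1868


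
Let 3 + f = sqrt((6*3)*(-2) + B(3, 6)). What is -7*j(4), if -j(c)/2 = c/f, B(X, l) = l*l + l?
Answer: -56 - 56*sqrt(6)/3 ≈ -101.72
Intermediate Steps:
B(X, l) = l + l**2 (B(X, l) = l**2 + l = l + l**2)
f = -3 + sqrt(6) (f = -3 + sqrt((6*3)*(-2) + 6*(1 + 6)) = -3 + sqrt(18*(-2) + 6*7) = -3 + sqrt(-36 + 42) = -3 + sqrt(6) ≈ -0.55051)
j(c) = -2*c/(-3 + sqrt(6))
-7*j(4) = -7*(2*4 + (2/3)*4*sqrt(6)) = -7*(8 + 8*sqrt(6)/3) = -56 - 56*sqrt(6)/3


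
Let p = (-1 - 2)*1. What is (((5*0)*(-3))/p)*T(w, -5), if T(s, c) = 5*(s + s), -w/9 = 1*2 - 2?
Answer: 0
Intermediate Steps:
p = -3 (p = -3*1 = -3)
w = 0 (w = -9*(1*2 - 2) = -9*(2 - 2) = -9*0 = 0)
T(s, c) = 10*s (T(s, c) = 5*(2*s) = 10*s)
(((5*0)*(-3))/p)*T(w, -5) = (((5*0)*(-3))/(-3))*(10*0) = ((0*(-3))*(-⅓))*0 = (0*(-⅓))*0 = 0*0 = 0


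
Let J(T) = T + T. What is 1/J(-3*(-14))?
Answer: 1/84 ≈ 0.011905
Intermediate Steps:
J(T) = 2*T
1/J(-3*(-14)) = 1/(2*(-3*(-14))) = 1/(2*42) = 1/84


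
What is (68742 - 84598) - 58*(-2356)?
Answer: 120792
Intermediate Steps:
(68742 - 84598) - 58*(-2356) = -15856 + 136648 = 120792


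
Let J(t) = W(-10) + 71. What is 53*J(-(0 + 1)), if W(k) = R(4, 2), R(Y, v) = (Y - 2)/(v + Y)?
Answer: 11342/3 ≈ 3780.7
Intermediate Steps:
R(Y, v) = (-2 + Y)/(Y + v)
W(k) = 1/3 (W(k) = (-2 + 4)/(4 + 2) = 2/6 = (1/6)*2 = 1/3)
J(t) = 214/3 (J(t) = 1/3 + 71 = 214/3)
53*J(-(0 + 1)) = 53*(214/3) = 11342/3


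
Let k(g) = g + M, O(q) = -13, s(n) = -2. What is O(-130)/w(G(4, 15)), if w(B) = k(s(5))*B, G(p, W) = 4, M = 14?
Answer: -13/48 ≈ -0.27083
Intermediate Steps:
k(g) = 14 + g (k(g) = g + 14 = 14 + g)
w(B) = 12*B (w(B) = (14 - 2)*B = 12*B)
O(-130)/w(G(4, 15)) = -13/(12*4) = -13/48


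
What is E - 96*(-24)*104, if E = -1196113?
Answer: -956497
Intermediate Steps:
E - 96*(-24)*104 = -1196113 - 96*(-24)*104 = -1196113 - (-2304)*104 = -1196113 - 1*(-239616) = -1196113 + 239616 = -956497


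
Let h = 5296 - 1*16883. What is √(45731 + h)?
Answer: 4*√2134 ≈ 184.78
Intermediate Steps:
h = -11587 (h = 5296 - 16883 = -11587)
√(45731 + h) = √(45731 - 11587) = √34144 = 4*√2134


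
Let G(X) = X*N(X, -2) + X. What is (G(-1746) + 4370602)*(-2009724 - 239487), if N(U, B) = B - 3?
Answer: -9846114584646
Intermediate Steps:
N(U, B) = -3 + B
G(X) = -4*X (G(X) = X*(-3 - 2) + X = X*(-5) + X = -5*X + X = -4*X)
(G(-1746) + 4370602)*(-2009724 - 239487) = (-4*(-1746) + 4370602)*(-2009724 - 239487) = (6984 + 4370602)*(-2249211) = 4377586*(-2249211) = -9846114584646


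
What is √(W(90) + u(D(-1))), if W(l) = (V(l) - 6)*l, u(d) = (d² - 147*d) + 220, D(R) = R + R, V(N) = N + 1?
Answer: 2*√2042 ≈ 90.377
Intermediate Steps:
V(N) = 1 + N
D(R) = 2*R
u(d) = 220 + d² - 147*d
W(l) = l*(-5 + l) (W(l) = ((1 + l) - 6)*l = (-5 + l)*l = l*(-5 + l))
√(W(90) + u(D(-1))) = √(90*(-5 + 90) + (220 + (2*(-1))² - 294*(-1))) = √(90*85 + (220 + (-2)² - 147*(-2))) = √(7650 + (220 + 4 + 294)) = √(7650 + 518) = √8168 = 2*√2042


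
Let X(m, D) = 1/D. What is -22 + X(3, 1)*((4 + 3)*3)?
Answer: -1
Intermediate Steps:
-22 + X(3, 1)*((4 + 3)*3) = -22 + ((4 + 3)*3)/1 = -22 + 1*(7*3) = -22 + 1*21 = -22 + 21 = -1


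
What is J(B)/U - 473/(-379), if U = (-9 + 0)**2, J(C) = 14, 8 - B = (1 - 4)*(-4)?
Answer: 43619/30699 ≈ 1.4209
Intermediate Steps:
B = -4 (B = 8 - (1 - 4)*(-4) = 8 - (-3)*(-4) = 8 - 1*12 = 8 - 12 = -4)
U = 81 (U = (-9)**2 = 81)
J(B)/U - 473/(-379) = 14/81 - 473/(-379) = 14*(1/81) - 473*(-1/379) = 14/81 + 473/379 = 43619/30699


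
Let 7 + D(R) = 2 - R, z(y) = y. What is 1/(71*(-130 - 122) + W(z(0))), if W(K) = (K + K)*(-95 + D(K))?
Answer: -1/17892 ≈ -5.5891e-5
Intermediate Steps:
D(R) = -5 - R (D(R) = -7 + (2 - R) = -5 - R)
W(K) = 2*K*(-100 - K) (W(K) = (K + K)*(-95 + (-5 - K)) = (2*K)*(-100 - K) = 2*K*(-100 - K))
1/(71*(-130 - 122) + W(z(0))) = 1/(71*(-130 - 122) - 2*0*(100 + 0)) = 1/(71*(-252) - 2*0*100) = 1/(-17892 + 0) = 1/(-17892) = -1/17892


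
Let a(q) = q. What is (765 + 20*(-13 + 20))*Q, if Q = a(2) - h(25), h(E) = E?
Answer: -20815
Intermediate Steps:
Q = -23 (Q = 2 - 1*25 = 2 - 25 = -23)
(765 + 20*(-13 + 20))*Q = (765 + 20*(-13 + 20))*(-23) = (765 + 20*7)*(-23) = (765 + 140)*(-23) = 905*(-23) = -20815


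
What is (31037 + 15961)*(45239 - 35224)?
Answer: 470684970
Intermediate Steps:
(31037 + 15961)*(45239 - 35224) = 46998*10015 = 470684970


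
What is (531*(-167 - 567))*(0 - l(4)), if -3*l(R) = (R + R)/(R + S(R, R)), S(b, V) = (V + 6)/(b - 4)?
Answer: 0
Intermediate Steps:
S(b, V) = (6 + V)/(-4 + b)
l(R) = -2*R/(3*(R + (6 + R)/(-4 + R))) (l(R) = -(R + R)/(3*(R + (6 + R)/(-4 + R))) = -2*R/(3*(R + (6 + R)/(-4 + R))))
(531*(-167 - 567))*(0 - l(4)) = (531*(-167 - 567))*(0 - 2*4*(4 - 1*4)/(3*(6 + 4² - 3*4))) = (531*(-734))*(0 - 2*4*(4 - 4)/(3*(6 + 16 - 12))) = -389754*(0 - 2*4*0/(3*10)) = -389754*(0 - 1*0) = -389754*(0 + 0) = -389754*0 = 0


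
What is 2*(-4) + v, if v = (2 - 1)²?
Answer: -7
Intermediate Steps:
v = 1 (v = 1² = 1)
2*(-4) + v = 2*(-4) + 1 = -8 + 1 = -7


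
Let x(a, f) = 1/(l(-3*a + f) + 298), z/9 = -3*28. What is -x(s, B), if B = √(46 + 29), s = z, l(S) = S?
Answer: -2566/6584281 + 5*√3/6584281 ≈ -0.00038840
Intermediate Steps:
z = -756 (z = 9*(-3*28) = 9*(-84) = -756)
s = -756
B = 5*√3 (B = √75 = 5*√3 ≈ 8.6602)
x(a, f) = 1/(298 + f - 3*a) (x(a, f) = 1/((-3*a + f) + 298) = 1/((f - 3*a) + 298) = 1/(298 + f - 3*a))
-x(s, B) = -1/(298 + 5*√3 - 3*(-756)) = -1/(298 + 5*√3 + 2268) = -1/(2566 + 5*√3)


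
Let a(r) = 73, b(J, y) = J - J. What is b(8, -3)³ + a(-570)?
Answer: 73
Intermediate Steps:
b(J, y) = 0
b(8, -3)³ + a(-570) = 0³ + 73 = 0 + 73 = 73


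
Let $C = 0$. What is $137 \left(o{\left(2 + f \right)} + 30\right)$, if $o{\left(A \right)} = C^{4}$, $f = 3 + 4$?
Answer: $4110$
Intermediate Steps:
$f = 7$
$o{\left(A \right)} = 0$ ($o{\left(A \right)} = 0^{4} = 0$)
$137 \left(o{\left(2 + f \right)} + 30\right) = 137 \left(0 + 30\right) = 137 \cdot 30 = 4110$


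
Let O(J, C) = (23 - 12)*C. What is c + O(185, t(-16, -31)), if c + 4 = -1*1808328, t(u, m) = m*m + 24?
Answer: -1797497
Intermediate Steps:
t(u, m) = 24 + m² (t(u, m) = m² + 24 = 24 + m²)
c = -1808332 (c = -4 - 1*1808328 = -4 - 1808328 = -1808332)
O(J, C) = 11*C
c + O(185, t(-16, -31)) = -1808332 + 11*(24 + (-31)²) = -1808332 + 11*(24 + 961) = -1808332 + 11*985 = -1808332 + 10835 = -1797497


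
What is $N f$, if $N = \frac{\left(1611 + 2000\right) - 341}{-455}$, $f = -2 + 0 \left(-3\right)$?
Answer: $\frac{1308}{91} \approx 14.374$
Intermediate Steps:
$f = -2$ ($f = -2 + 0 = -2$)
$N = - \frac{654}{91}$ ($N = \left(3611 - 341\right) \left(- \frac{1}{455}\right) = 3270 \left(- \frac{1}{455}\right) = - \frac{654}{91} \approx -7.1868$)
$N f = \left(- \frac{654}{91}\right) \left(-2\right) = \frac{1308}{91}$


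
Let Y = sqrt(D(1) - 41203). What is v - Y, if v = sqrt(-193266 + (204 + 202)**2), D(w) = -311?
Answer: I*(sqrt(28430) - sqrt(41514)) ≈ -35.138*I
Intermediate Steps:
v = I*sqrt(28430) (v = sqrt(-193266 + 406**2) = sqrt(-193266 + 164836) = sqrt(-28430) = I*sqrt(28430) ≈ 168.61*I)
Y = I*sqrt(41514) (Y = sqrt(-311 - 41203) = sqrt(-41514) = I*sqrt(41514) ≈ 203.75*I)
v - Y = I*sqrt(28430) - I*sqrt(41514)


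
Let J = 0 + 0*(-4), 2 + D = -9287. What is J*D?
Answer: 0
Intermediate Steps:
D = -9289 (D = -2 - 9287 = -9289)
J = 0 (J = 0 + 0 = 0)
J*D = 0*(-9289) = 0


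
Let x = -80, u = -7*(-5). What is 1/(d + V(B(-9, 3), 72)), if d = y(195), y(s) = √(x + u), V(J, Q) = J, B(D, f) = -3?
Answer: -1/18 - I*√5/18 ≈ -0.055556 - 0.12423*I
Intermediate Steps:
u = 35
y(s) = 3*I*√5 (y(s) = √(-80 + 35) = √(-45) = 3*I*√5)
d = 3*I*√5 ≈ 6.7082*I
1/(d + V(B(-9, 3), 72)) = 1/(3*I*√5 - 3) = 1/(-3 + 3*I*√5)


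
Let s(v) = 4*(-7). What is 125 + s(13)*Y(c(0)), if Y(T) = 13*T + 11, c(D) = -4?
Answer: 1273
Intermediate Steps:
s(v) = -28
Y(T) = 11 + 13*T
125 + s(13)*Y(c(0)) = 125 - 28*(11 + 13*(-4)) = 125 - 28*(11 - 52) = 125 - 28*(-41) = 125 + 1148 = 1273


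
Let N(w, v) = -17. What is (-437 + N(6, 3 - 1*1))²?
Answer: 206116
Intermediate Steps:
(-437 + N(6, 3 - 1*1))² = (-437 - 17)² = (-454)² = 206116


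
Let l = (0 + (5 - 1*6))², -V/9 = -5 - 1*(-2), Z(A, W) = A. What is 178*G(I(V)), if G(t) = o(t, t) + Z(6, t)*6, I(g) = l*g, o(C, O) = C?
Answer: 11214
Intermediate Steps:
V = 27 (V = -9*(-5 - 1*(-2)) = -9*(-5 + 2) = -9*(-3) = 27)
l = 1 (l = (0 + (5 - 6))² = (0 - 1)² = (-1)² = 1)
I(g) = g (I(g) = 1*g = g)
G(t) = 36 + t (G(t) = t + 6*6 = t + 36 = 36 + t)
178*G(I(V)) = 178*(36 + 27) = 178*63 = 11214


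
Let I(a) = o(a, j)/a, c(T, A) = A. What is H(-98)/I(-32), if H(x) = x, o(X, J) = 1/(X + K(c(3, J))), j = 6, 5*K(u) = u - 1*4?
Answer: -495488/5 ≈ -99098.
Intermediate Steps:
K(u) = -⅘ + u/5 (K(u) = (u - 1*4)/5 = (u - 4)/5 = (-4 + u)/5 = -⅘ + u/5)
o(X, J) = 1/(-⅘ + X + J/5) (o(X, J) = 1/(X + (-⅘ + J/5)) = 1/(-⅘ + X + J/5))
I(a) = 5/(a*(2 + 5*a)) (I(a) = (5/(-4 + 6 + 5*a))/a = (5/(2 + 5*a))/a = 5/(a*(2 + 5*a)))
H(-98)/I(-32) = -98/(5/(-32*(2 + 5*(-32)))) = -98/(5*(-1/32)/(2 - 160)) = -98/(5*(-1/32)/(-158)) = -98/(5*(-1/32)*(-1/158)) = -98/5/5056 = -98*5056/5 = -495488/5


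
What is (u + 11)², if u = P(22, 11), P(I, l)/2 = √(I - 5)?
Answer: 189 + 44*√17 ≈ 370.42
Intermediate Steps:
P(I, l) = 2*√(-5 + I) (P(I, l) = 2*√(I - 5) = 2*√(-5 + I))
u = 2*√17 (u = 2*√(-5 + 22) = 2*√17 ≈ 8.2462)
(u + 11)² = (2*√17 + 11)² = (11 + 2*√17)²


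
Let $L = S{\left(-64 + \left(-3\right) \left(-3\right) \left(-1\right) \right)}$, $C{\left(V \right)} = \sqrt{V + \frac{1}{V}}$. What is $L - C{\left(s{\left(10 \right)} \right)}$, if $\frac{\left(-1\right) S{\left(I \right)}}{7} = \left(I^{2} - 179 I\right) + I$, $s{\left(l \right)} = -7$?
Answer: $-128261 - \frac{5 i \sqrt{14}}{7} \approx -1.2826 \cdot 10^{5} - 2.6726 i$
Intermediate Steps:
$S{\left(I \right)} = - 7 I^{2} + 1246 I$ ($S{\left(I \right)} = - 7 \left(\left(I^{2} - 179 I\right) + I\right) = - 7 \left(I^{2} - 178 I\right) = - 7 I^{2} + 1246 I$)
$L = -128261$ ($L = 7 \left(-64 + \left(-3\right) \left(-3\right) \left(-1\right)\right) \left(178 - \left(-64 + \left(-3\right) \left(-3\right) \left(-1\right)\right)\right) = 7 \left(-64 + 9 \left(-1\right)\right) \left(178 - \left(-64 + 9 \left(-1\right)\right)\right) = 7 \left(-64 - 9\right) \left(178 - \left(-64 - 9\right)\right) = 7 \left(-73\right) \left(178 - -73\right) = 7 \left(-73\right) \left(178 + 73\right) = 7 \left(-73\right) 251 = -128261$)
$L - C{\left(s{\left(10 \right)} \right)} = -128261 - \sqrt{-7 + \frac{1}{-7}} = -128261 - \sqrt{-7 - \frac{1}{7}} = -128261 - \sqrt{- \frac{50}{7}} = -128261 - \frac{5 i \sqrt{14}}{7}$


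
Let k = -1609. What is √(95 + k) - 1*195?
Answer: -195 + I*√1514 ≈ -195.0 + 38.91*I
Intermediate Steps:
√(95 + k) - 1*195 = √(95 - 1609) - 1*195 = √(-1514) - 195 = I*√1514 - 195 = -195 + I*√1514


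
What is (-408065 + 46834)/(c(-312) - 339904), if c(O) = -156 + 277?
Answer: 361231/339783 ≈ 1.0631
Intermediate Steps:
c(O) = 121
(-408065 + 46834)/(c(-312) - 339904) = (-408065 + 46834)/(121 - 339904) = -361231/(-339783) = -361231*(-1/339783) = 361231/339783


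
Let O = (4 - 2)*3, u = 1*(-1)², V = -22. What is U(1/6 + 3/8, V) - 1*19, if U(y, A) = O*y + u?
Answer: -59/4 ≈ -14.750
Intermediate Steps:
u = 1 (u = 1*1 = 1)
O = 6 (O = 2*3 = 6)
U(y, A) = 1 + 6*y (U(y, A) = 6*y + 1 = 1 + 6*y)
U(1/6 + 3/8, V) - 1*19 = (1 + 6*(1/6 + 3/8)) - 1*19 = (1 + 6*(1*(⅙) + 3*(⅛))) - 19 = (1 + 6*(⅙ + 3/8)) - 19 = (1 + 6*(13/24)) - 19 = (1 + 13/4) - 19 = 17/4 - 19 = -59/4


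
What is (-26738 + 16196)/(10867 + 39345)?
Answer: -5271/25106 ≈ -0.20995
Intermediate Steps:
(-26738 + 16196)/(10867 + 39345) = -10542/50212 = -10542*1/50212 = -5271/25106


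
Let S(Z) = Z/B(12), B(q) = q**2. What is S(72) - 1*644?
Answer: -1287/2 ≈ -643.50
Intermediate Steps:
S(Z) = Z/144 (S(Z) = Z/(12**2) = Z/144)
S(72) - 1*644 = (1/144)*72 - 1*644 = 1/2 - 644 = -1287/2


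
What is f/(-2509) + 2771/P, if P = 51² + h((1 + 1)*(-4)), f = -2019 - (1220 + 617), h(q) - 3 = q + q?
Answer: 16931767/6493292 ≈ 2.6076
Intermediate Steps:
h(q) = 3 + 2*q (h(q) = 3 + (q + q) = 3 + 2*q)
f = -3856 (f = -2019 - 1*1837 = -2019 - 1837 = -3856)
P = 2588 (P = 51² + (3 + 2*((1 + 1)*(-4))) = 2601 + (3 + 2*(2*(-4))) = 2601 + (3 + 2*(-8)) = 2601 + (3 - 16) = 2601 - 13 = 2588)
f/(-2509) + 2771/P = -3856/(-2509) + 2771/2588 = -3856*(-1/2509) + 2771*(1/2588) = 3856/2509 + 2771/2588 = 16931767/6493292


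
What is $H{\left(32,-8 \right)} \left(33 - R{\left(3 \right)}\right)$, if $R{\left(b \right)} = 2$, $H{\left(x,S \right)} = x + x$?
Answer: $1984$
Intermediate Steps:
$H{\left(x,S \right)} = 2 x$
$H{\left(32,-8 \right)} \left(33 - R{\left(3 \right)}\right) = 2 \cdot 32 \left(33 - 2\right) = 64 \left(33 - 2\right) = 64 \cdot 31 = 1984$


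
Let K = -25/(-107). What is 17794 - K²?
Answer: 203722881/11449 ≈ 17794.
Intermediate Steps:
K = 25/107 (K = -25*(-1/107) = 25/107 ≈ 0.23364)
17794 - K² = 17794 - (25/107)² = 17794 - 1*625/11449 = 17794 - 625/11449 = 203722881/11449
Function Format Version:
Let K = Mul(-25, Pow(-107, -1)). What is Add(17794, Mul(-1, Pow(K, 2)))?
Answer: Rational(203722881, 11449) ≈ 17794.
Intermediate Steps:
K = Rational(25, 107) (K = Mul(-25, Rational(-1, 107)) = Rational(25, 107) ≈ 0.23364)
Add(17794, Mul(-1, Pow(K, 2))) = Add(17794, Mul(-1, Pow(Rational(25, 107), 2))) = Add(17794, Mul(-1, Rational(625, 11449))) = Add(17794, Rational(-625, 11449)) = Rational(203722881, 11449)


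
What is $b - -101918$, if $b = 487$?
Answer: $102405$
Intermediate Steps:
$b - -101918 = 487 - -101918 = 487 + 101918 = 102405$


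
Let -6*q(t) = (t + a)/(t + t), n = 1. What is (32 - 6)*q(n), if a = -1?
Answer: 0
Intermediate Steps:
q(t) = -(-1 + t)/(12*t) (q(t) = -(t - 1)/(6*(t + t)) = -(-1 + t)/(6*(2*t)) = -(-1 + t)*1/(2*t)/6 = -(-1 + t)/(12*t))
(32 - 6)*q(n) = (32 - 6)*((1/12)*(1 - 1*1)/1) = 26*((1/12)*1*(1 - 1)) = 26*((1/12)*1*0) = 26*0 = 0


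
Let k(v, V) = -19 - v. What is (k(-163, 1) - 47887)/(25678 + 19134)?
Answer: -47743/44812 ≈ -1.0654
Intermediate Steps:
(k(-163, 1) - 47887)/(25678 + 19134) = ((-19 - 1*(-163)) - 47887)/(25678 + 19134) = ((-19 + 163) - 47887)/44812 = (144 - 47887)*(1/44812) = -47743*1/44812 = -47743/44812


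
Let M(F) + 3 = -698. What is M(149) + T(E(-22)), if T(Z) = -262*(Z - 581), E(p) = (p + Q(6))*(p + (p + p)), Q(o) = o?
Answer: -125151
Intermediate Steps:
M(F) = -701 (M(F) = -3 - 698 = -701)
E(p) = 3*p*(6 + p) (E(p) = (p + 6)*(p + (p + p)) = (6 + p)*(p + 2*p) = (6 + p)*(3*p) = 3*p*(6 + p))
T(Z) = 152222 - 262*Z (T(Z) = -262*(-581 + Z) = 152222 - 262*Z)
M(149) + T(E(-22)) = -701 + (152222 - 786*(-22)*(6 - 22)) = -701 + (152222 - 786*(-22)*(-16)) = -701 + (152222 - 262*1056) = -701 + (152222 - 276672) = -701 - 124450 = -125151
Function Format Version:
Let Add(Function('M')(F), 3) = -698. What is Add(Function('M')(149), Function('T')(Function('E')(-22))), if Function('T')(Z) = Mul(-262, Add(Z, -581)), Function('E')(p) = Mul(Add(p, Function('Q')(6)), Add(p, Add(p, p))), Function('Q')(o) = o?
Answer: -125151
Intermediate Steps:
Function('M')(F) = -701 (Function('M')(F) = Add(-3, -698) = -701)
Function('E')(p) = Mul(3, p, Add(6, p)) (Function('E')(p) = Mul(Add(p, 6), Add(p, Add(p, p))) = Mul(Add(6, p), Add(p, Mul(2, p))) = Mul(Add(6, p), Mul(3, p)) = Mul(3, p, Add(6, p)))
Function('T')(Z) = Add(152222, Mul(-262, Z)) (Function('T')(Z) = Mul(-262, Add(-581, Z)) = Add(152222, Mul(-262, Z)))
Add(Function('M')(149), Function('T')(Function('E')(-22))) = Add(-701, Add(152222, Mul(-262, Mul(3, -22, Add(6, -22))))) = Add(-701, Add(152222, Mul(-262, Mul(3, -22, -16)))) = Add(-701, Add(152222, Mul(-262, 1056))) = Add(-701, Add(152222, -276672)) = Add(-701, -124450) = -125151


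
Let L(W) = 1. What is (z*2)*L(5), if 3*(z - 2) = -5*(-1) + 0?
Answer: 22/3 ≈ 7.3333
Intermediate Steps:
z = 11/3 (z = 2 + (-5*(-1) + 0)/3 = 2 + (5 + 0)/3 = 2 + (⅓)*5 = 2 + 5/3 = 11/3 ≈ 3.6667)
(z*2)*L(5) = ((11/3)*2)*1 = (22/3)*1 = 22/3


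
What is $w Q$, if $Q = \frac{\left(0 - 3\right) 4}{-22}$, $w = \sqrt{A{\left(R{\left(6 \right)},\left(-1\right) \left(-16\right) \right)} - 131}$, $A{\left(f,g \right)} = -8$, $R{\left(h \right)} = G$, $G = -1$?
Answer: $\frac{6 i \sqrt{139}}{11} \approx 6.4308 i$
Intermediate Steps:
$R{\left(h \right)} = -1$
$w = i \sqrt{139}$ ($w = \sqrt{-8 - 131} = \sqrt{-139} = i \sqrt{139} \approx 11.79 i$)
$Q = \frac{6}{11}$ ($Q = \left(-3\right) 4 \left(- \frac{1}{22}\right) = \left(-12\right) \left(- \frac{1}{22}\right) = \frac{6}{11} \approx 0.54545$)
$w Q = i \sqrt{139} \cdot \frac{6}{11} = \frac{6 i \sqrt{139}}{11}$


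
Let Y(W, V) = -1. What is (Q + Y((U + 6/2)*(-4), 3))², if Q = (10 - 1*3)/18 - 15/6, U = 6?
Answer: 784/81 ≈ 9.6790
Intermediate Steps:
Q = -19/9 (Q = (10 - 3)*(1/18) - 15*⅙ = 7*(1/18) - 5/2 = 7/18 - 5/2 = -19/9 ≈ -2.1111)
(Q + Y((U + 6/2)*(-4), 3))² = (-19/9 - 1)² = (-28/9)² = 784/81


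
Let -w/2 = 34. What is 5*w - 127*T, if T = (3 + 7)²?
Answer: -13040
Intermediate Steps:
w = -68 (w = -2*34 = -68)
T = 100 (T = 10² = 100)
5*w - 127*T = 5*(-68) - 127*100 = -340 - 12700 = -13040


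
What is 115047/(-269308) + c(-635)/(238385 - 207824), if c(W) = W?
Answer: -3686961947/8230321788 ≈ -0.44797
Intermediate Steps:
115047/(-269308) + c(-635)/(238385 - 207824) = 115047/(-269308) - 635/(238385 - 207824) = 115047*(-1/269308) - 635/30561 = -115047/269308 - 635*1/30561 = -115047/269308 - 635/30561 = -3686961947/8230321788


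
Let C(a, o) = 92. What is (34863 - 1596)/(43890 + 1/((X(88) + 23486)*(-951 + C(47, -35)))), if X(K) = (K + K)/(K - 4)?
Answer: 361417592750/476827430961 ≈ 0.75796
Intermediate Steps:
X(K) = 2*K/(-4 + K) (X(K) = (2*K)/(-4 + K) = 2*K/(-4 + K))
(34863 - 1596)/(43890 + 1/((X(88) + 23486)*(-951 + C(47, -35)))) = (34863 - 1596)/(43890 + 1/((2*88/(-4 + 88) + 23486)*(-951 + 92))) = 33267/(43890 + 1/((2*88/84 + 23486)*(-859))) = 33267/(43890 + 1/((2*88*(1/84) + 23486)*(-859))) = 33267/(43890 + 1/((44/21 + 23486)*(-859))) = 33267/(43890 + 1/((493250/21)*(-859))) = 33267/(43890 + 1/(-423701750/21)) = 33267/(43890 - 21/423701750) = 33267/(18596269807479/423701750) = 33267*(423701750/18596269807479) = 361417592750/476827430961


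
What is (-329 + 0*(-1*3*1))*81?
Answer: -26649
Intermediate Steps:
(-329 + 0*(-1*3*1))*81 = (-329 + 0*(-3*1))*81 = (-329 + 0*(-3))*81 = (-329 + 0)*81 = -329*81 = -26649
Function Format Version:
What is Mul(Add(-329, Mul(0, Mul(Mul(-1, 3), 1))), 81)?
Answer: -26649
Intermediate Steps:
Mul(Add(-329, Mul(0, Mul(Mul(-1, 3), 1))), 81) = Mul(Add(-329, Mul(0, Mul(-3, 1))), 81) = Mul(Add(-329, Mul(0, -3)), 81) = Mul(Add(-329, 0), 81) = Mul(-329, 81) = -26649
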